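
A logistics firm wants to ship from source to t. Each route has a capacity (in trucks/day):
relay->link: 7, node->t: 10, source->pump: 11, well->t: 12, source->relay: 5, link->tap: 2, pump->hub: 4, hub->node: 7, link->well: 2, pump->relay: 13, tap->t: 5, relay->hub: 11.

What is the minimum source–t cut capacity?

Max flow = 11 (via 5 augmenting paths).
In the residual at optimum, the set reachable from source is {hub, link, pump, relay, source}.
Cut edges: link->well (cap 2), link->tap (cap 2), hub->node (cap 7). Sum = 11.

11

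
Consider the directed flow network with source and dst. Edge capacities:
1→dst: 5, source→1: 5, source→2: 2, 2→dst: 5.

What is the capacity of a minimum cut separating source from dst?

Max flow = 7 (via 2 augmenting paths).
In the residual at optimum, the set reachable from source is {source}.
Cut edges: source→2 (cap 2), source→1 (cap 5). Sum = 7.

7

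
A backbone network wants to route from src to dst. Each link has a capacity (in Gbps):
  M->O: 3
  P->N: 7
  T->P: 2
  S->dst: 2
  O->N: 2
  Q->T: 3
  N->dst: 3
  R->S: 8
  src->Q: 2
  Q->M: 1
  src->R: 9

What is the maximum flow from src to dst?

Augment src->R->S->dst: bottleneck 2. Total 2.
Augment src->Q->T->P->N->dst: bottleneck 2. Total 4.
No augmenting path remains in the residual graph.

4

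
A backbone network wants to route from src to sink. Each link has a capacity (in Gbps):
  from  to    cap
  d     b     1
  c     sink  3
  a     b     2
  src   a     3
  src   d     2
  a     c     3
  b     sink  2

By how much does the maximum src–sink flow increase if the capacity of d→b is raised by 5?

Original max flow = 4.
After raising cap(d→b), augmenting paths through that edge carry 1 more unit.
New max flow = 5. Increase = 1.

1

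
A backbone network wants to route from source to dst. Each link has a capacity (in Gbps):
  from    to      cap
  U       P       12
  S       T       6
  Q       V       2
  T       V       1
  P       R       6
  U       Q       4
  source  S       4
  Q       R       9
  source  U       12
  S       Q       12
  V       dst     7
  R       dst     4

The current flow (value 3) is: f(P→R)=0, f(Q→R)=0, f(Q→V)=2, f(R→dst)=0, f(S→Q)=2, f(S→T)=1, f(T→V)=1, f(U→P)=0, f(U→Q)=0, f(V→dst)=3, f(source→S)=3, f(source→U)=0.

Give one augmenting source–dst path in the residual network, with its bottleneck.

Residual along source→S→Q→R→dst: source→S: 1, S→Q: 10, Q→R: 9, R→dst: 4.
Bottleneck = min = 1.

source→S→Q→R→dst, bottleneck 1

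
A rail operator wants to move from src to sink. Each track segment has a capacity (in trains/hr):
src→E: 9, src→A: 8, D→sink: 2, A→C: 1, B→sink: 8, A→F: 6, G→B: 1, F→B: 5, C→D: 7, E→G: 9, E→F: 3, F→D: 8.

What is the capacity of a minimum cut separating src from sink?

8

Max flow = 8 (via 4 augmenting paths).
In the residual at optimum, the set reachable from src is {A, C, D, E, F, G, src}.
Cut edges: G→B (cap 1), F→B (cap 5), D→sink (cap 2). Sum = 8.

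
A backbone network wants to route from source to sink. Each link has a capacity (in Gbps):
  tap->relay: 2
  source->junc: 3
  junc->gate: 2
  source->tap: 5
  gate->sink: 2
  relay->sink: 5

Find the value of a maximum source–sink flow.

Augment source->junc->gate->sink: bottleneck 2. Total 2.
Augment source->tap->relay->sink: bottleneck 2. Total 4.
No augmenting path remains in the residual graph.

4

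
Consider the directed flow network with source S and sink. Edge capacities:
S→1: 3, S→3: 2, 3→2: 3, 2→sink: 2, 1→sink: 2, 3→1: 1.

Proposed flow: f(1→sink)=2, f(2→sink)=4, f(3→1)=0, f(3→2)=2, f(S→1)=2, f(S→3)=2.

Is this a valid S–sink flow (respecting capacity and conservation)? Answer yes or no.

No

Capacity violated on 2→sink: flow 4 > capacity 2.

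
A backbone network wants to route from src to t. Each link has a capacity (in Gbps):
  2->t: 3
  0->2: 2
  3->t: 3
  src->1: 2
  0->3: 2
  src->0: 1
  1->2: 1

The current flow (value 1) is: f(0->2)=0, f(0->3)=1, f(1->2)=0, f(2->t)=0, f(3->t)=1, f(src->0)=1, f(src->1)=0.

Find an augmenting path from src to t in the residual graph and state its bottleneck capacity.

Residual along src->1->2->t: src->1: 2, 1->2: 1, 2->t: 3.
Bottleneck = min = 1.

src->1->2->t, bottleneck 1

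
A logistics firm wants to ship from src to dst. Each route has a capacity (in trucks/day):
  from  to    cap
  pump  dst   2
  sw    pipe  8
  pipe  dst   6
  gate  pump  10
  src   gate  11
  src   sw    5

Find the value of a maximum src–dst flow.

7

Augment src->gate->pump->dst: bottleneck 2. Total 2.
Augment src->sw->pipe->dst: bottleneck 5. Total 7.
No augmenting path remains in the residual graph.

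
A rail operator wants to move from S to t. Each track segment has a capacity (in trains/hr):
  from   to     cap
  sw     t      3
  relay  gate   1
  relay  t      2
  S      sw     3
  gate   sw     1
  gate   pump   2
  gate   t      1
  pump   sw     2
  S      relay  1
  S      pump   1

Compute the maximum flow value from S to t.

4

Augment S->relay->t: bottleneck 1. Total 1.
Augment S->sw->t: bottleneck 3. Total 4.
No augmenting path remains in the residual graph.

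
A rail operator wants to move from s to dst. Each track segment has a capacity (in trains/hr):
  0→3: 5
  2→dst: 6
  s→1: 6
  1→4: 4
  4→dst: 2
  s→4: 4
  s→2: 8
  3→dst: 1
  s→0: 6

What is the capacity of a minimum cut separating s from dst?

9

Max flow = 9 (via 3 augmenting paths).
In the residual at optimum, the set reachable from s is {0, 1, 2, 3, 4, s}.
Cut edges: 4→dst (cap 2), 3→dst (cap 1), 2→dst (cap 6). Sum = 9.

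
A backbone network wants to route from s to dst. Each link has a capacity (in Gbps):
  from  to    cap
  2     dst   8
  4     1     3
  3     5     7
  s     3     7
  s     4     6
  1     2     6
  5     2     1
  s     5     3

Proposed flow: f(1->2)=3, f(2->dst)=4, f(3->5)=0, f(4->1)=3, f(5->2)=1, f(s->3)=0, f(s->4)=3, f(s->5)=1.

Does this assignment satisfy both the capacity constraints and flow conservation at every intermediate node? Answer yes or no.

Yes

Every edge has 0 ≤ f(e) ≤ cap(e).
At each intermediate node, inflow equals outflow.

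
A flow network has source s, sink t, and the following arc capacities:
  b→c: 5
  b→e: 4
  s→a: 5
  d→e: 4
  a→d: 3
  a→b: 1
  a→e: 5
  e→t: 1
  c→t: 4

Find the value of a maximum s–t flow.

2

Augment s→a→e→t: bottleneck 1. Total 1.
Augment s→a→b→c→t: bottleneck 1. Total 2.
No augmenting path remains in the residual graph.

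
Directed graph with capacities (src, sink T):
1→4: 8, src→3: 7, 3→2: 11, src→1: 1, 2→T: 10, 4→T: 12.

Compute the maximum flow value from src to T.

8

Augment src→1→4→T: bottleneck 1. Total 1.
Augment src→3→2→T: bottleneck 7. Total 8.
No augmenting path remains in the residual graph.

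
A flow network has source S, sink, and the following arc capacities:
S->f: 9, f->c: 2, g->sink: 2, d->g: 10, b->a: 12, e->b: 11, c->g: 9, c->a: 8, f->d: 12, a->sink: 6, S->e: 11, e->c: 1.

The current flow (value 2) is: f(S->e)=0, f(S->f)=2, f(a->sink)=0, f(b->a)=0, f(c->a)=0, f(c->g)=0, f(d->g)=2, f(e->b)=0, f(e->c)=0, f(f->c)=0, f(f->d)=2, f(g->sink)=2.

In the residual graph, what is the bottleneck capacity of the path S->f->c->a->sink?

2

Residual capacities along the path: S->f: 7, f->c: 2, c->a: 8, a->sink: 6.
Minimum is 2.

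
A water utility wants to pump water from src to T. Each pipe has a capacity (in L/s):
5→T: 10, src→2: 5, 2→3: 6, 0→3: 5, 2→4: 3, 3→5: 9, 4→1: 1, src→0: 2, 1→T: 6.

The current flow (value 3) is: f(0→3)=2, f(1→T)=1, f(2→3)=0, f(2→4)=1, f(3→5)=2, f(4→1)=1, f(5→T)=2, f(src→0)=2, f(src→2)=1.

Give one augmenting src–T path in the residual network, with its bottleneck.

Residual along src→2→3→5→T: src→2: 4, 2→3: 6, 3→5: 7, 5→T: 8.
Bottleneck = min = 4.

src→2→3→5→T, bottleneck 4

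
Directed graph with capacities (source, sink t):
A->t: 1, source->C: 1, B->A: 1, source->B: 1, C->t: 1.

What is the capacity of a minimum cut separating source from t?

2

Max flow = 2 (via 2 augmenting paths).
In the residual at optimum, the set reachable from source is {source}.
Cut edges: source->B (cap 1), source->C (cap 1). Sum = 2.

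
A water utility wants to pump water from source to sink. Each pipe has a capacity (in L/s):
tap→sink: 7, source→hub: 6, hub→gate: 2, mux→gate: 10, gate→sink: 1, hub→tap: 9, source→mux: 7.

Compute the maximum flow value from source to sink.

Augment source→mux→gate→sink: bottleneck 1. Total 1.
Augment source→hub→tap→sink: bottleneck 6. Total 7.
No augmenting path remains in the residual graph.

7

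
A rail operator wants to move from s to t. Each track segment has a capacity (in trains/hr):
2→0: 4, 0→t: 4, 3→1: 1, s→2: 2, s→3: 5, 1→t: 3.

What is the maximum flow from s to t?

3

Augment s→3→1→t: bottleneck 1. Total 1.
Augment s→2→0→t: bottleneck 2. Total 3.
No augmenting path remains in the residual graph.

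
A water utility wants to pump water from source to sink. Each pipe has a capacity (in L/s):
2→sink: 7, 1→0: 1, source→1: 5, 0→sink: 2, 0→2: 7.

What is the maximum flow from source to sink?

Augment source→1→0→sink: bottleneck 1. Total 1.
No augmenting path remains in the residual graph.

1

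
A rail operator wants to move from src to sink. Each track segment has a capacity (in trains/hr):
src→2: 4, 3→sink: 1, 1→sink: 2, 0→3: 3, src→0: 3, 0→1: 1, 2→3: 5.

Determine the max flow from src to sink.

2

Augment src→2→3→sink: bottleneck 1. Total 1.
Augment src→0→1→sink: bottleneck 1. Total 2.
No augmenting path remains in the residual graph.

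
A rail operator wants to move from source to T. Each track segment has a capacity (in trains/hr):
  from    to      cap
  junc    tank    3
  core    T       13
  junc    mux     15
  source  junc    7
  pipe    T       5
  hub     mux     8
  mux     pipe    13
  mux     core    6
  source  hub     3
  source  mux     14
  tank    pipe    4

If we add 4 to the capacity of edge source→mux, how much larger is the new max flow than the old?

0

Original max flow = 11.
Edge source→mux does not cross the min cut (source side {hub, junc, mux, pipe, source, tank}), so extra capacity there cannot help.
New max flow = 11. Increase = 0.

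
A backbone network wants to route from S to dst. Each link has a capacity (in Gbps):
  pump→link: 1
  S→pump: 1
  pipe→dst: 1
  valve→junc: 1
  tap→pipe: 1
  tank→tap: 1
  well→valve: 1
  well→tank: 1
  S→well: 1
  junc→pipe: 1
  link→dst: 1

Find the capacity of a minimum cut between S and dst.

2

Max flow = 2 (via 2 augmenting paths).
In the residual at optimum, the set reachable from S is {S}.
Cut edges: S→well (cap 1), S→pump (cap 1). Sum = 2.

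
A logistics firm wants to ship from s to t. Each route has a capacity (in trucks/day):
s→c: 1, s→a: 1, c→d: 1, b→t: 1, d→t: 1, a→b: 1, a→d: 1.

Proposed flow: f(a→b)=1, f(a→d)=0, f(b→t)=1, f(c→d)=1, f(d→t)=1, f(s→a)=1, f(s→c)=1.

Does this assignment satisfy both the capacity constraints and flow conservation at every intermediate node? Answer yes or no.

Every edge has 0 ≤ f(e) ≤ cap(e).
At each intermediate node, inflow equals outflow.

Yes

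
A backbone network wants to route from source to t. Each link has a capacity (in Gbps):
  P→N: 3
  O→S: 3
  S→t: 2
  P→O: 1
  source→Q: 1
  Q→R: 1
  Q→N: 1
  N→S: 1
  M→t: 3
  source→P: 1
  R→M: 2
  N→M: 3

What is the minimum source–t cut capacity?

Max flow = 2 (via 2 augmenting paths).
In the residual at optimum, the set reachable from source is {source}.
Cut edges: source→Q (cap 1), source→P (cap 1). Sum = 2.

2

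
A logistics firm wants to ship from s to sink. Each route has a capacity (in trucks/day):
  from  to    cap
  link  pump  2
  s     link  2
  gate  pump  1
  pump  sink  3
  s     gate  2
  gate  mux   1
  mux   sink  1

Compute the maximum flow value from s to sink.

Augment s→link→pump→sink: bottleneck 2. Total 2.
Augment s→gate→pump→sink: bottleneck 1. Total 3.
Augment s→gate→mux→sink: bottleneck 1. Total 4.
No augmenting path remains in the residual graph.

4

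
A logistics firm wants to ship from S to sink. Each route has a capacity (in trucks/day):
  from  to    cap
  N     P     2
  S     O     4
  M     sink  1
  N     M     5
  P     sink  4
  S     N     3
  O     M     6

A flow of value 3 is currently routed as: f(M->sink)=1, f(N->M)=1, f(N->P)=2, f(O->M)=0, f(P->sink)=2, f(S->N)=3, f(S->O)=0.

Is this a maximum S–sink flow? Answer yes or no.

Yes

Residual reachable from S: {M, N, O, S}; sink is not reachable.
Saturated cut: N->P, M->sink with total capacity 3 = current flow value. Flow is maximum.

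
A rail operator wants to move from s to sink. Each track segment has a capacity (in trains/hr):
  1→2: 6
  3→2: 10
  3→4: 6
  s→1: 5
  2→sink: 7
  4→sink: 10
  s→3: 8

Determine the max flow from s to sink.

Augment s→1→2→sink: bottleneck 5. Total 5.
Augment s→3→2→sink: bottleneck 2. Total 7.
Augment s→3→4→sink: bottleneck 6. Total 13.
No augmenting path remains in the residual graph.

13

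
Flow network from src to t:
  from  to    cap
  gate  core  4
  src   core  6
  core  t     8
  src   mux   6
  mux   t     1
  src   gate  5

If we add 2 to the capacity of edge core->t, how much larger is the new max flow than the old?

2

Original max flow = 9.
After raising cap(core->t), augmenting paths through that edge carry 2 more units.
New max flow = 11. Increase = 2.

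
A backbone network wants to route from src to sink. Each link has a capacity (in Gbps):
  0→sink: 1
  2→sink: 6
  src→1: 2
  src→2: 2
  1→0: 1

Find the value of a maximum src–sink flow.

3

Augment src→2→sink: bottleneck 2. Total 2.
Augment src→1→0→sink: bottleneck 1. Total 3.
No augmenting path remains in the residual graph.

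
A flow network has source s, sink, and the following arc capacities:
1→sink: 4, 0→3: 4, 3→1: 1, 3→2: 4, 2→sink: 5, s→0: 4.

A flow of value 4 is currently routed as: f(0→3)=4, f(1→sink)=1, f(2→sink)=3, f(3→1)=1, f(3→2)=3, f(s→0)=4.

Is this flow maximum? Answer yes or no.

Residual reachable from s: {s}; sink is not reachable.
Saturated cut: s→0 with total capacity 4 = current flow value. Flow is maximum.

Yes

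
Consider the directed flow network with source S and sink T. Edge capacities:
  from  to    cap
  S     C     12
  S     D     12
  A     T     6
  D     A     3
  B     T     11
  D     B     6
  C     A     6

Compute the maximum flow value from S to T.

Augment S→C→A→T: bottleneck 6. Total 6.
Augment S→D→B→T: bottleneck 6. Total 12.
No augmenting path remains in the residual graph.

12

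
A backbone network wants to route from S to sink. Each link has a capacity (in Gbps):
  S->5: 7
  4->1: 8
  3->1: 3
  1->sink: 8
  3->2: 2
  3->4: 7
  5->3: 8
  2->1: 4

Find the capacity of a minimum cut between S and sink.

Max flow = 7 (via 2 augmenting paths).
In the residual at optimum, the set reachable from S is {S}.
Cut edges: S->5 (cap 7). Sum = 7.

7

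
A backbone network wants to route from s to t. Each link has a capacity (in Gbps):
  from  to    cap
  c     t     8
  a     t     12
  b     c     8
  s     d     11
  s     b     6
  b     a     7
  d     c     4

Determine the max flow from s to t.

Augment s→d→c→t: bottleneck 4. Total 4.
Augment s→b→c→t: bottleneck 4. Total 8.
Augment s→b→a→t: bottleneck 2. Total 10.
No augmenting path remains in the residual graph.

10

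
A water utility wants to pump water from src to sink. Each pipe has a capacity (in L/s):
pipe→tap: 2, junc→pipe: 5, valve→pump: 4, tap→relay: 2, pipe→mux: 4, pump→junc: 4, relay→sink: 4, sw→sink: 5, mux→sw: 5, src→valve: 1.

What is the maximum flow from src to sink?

Augment src→valve→pump→junc→pipe→mux→sw→sink: bottleneck 1. Total 1.
No augmenting path remains in the residual graph.

1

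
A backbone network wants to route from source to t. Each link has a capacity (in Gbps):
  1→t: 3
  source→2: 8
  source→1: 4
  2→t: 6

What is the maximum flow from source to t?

Augment source→2→t: bottleneck 6. Total 6.
Augment source→1→t: bottleneck 3. Total 9.
No augmenting path remains in the residual graph.

9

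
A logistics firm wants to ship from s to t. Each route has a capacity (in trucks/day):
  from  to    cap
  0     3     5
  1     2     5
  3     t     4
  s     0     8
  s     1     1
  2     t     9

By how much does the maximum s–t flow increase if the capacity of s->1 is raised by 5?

Original max flow = 5.
After raising cap(s->1), augmenting paths through that edge carry 4 more units.
New max flow = 9. Increase = 4.

4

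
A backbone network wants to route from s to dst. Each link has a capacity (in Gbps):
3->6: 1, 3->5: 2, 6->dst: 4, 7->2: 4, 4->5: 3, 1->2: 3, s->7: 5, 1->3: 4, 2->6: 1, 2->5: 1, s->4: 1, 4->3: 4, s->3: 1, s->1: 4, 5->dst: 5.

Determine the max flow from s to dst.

6

Augment s->4->5->dst: bottleneck 1. Total 1.
Augment s->3->6->dst: bottleneck 1. Total 2.
Augment s->7->2->5->dst: bottleneck 1. Total 3.
Augment s->7->2->6->dst: bottleneck 1. Total 4.
Augment s->1->3->5->dst: bottleneck 2. Total 6.
No augmenting path remains in the residual graph.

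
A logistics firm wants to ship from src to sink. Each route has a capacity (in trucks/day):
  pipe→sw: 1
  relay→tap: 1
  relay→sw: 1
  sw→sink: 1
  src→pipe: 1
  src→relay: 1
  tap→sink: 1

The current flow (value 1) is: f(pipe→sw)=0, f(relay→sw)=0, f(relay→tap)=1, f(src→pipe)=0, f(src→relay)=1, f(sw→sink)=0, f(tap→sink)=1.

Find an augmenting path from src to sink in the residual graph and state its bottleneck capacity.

src→pipe→sw→sink, bottleneck 1

Residual along src→pipe→sw→sink: src→pipe: 1, pipe→sw: 1, sw→sink: 1.
Bottleneck = min = 1.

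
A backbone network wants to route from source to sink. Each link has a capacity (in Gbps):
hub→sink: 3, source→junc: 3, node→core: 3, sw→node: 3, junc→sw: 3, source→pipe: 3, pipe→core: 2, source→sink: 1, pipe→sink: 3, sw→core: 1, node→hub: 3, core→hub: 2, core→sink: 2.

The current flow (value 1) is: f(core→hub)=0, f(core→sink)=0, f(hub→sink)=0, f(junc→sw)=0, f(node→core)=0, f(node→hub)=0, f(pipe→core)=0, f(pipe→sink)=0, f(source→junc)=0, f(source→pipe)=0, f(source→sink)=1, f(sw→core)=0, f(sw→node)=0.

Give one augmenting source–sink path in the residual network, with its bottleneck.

Residual along source→pipe→sink: source→pipe: 3, pipe→sink: 3.
Bottleneck = min = 3.

source→pipe→sink, bottleneck 3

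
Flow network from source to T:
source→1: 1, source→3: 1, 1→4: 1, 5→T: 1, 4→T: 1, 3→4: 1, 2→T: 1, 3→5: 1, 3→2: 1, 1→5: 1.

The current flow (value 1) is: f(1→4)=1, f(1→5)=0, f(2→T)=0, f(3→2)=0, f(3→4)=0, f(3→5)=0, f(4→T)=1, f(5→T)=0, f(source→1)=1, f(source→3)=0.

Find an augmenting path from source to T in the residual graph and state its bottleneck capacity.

source→3→5→T, bottleneck 1

Residual along source→3→5→T: source→3: 1, 3→5: 1, 5→T: 1.
Bottleneck = min = 1.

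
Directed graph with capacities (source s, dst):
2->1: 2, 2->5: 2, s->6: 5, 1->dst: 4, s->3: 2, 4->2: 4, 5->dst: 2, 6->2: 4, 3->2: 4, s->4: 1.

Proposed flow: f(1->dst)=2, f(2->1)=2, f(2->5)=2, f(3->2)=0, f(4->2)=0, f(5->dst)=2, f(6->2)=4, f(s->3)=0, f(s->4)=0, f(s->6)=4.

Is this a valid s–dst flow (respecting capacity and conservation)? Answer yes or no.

Every edge has 0 ≤ f(e) ≤ cap(e).
At each intermediate node, inflow equals outflow.

Yes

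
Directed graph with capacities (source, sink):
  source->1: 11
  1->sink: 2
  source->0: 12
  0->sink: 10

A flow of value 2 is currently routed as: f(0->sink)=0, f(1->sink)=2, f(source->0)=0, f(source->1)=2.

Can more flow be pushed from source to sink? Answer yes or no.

Residual path source->0->sink has bottleneck 10 > 0.
Pushing 10 along it raises the flow to 12, so the given flow is not maximum.

Yes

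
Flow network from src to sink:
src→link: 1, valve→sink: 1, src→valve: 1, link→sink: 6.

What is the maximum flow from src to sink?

Augment src→link→sink: bottleneck 1. Total 1.
Augment src→valve→sink: bottleneck 1. Total 2.
No augmenting path remains in the residual graph.

2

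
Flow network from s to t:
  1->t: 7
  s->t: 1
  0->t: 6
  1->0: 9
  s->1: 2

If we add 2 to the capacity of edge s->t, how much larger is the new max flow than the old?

2

Original max flow = 3.
After raising cap(s->t), augmenting paths through that edge carry 2 more units.
New max flow = 5. Increase = 2.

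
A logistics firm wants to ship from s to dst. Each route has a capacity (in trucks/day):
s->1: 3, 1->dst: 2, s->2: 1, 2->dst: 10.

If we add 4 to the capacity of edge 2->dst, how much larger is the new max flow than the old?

0

Original max flow = 3.
Edge 2->dst does not cross the min cut (source side {1, s}), so extra capacity there cannot help.
New max flow = 3. Increase = 0.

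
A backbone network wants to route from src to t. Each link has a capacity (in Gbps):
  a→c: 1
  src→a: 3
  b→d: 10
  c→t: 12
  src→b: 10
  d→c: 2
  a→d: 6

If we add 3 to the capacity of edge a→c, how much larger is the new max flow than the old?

2

Original max flow = 3.
After raising cap(a→c), augmenting paths through that edge carry 2 more units.
New max flow = 5. Increase = 2.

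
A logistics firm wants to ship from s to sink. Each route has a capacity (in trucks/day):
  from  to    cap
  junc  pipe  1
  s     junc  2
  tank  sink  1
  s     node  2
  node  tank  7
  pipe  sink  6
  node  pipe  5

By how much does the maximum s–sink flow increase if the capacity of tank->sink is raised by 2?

0

Original max flow = 3.
Edge tank->sink does not cross the min cut (source side {junc, s}), so extra capacity there cannot help.
New max flow = 3. Increase = 0.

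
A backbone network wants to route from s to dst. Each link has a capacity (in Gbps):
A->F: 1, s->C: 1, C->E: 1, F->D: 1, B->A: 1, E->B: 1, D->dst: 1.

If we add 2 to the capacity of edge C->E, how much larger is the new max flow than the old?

Original max flow = 1.
Edge C->E does not cross the min cut (source side {s}), so extra capacity there cannot help.
New max flow = 1. Increase = 0.

0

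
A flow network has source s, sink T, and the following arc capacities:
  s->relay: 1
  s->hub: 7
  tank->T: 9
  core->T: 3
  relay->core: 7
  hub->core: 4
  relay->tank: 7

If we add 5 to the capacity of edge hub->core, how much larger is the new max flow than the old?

0

Original max flow = 4.
Edge hub->core does not cross the min cut (source side {core, hub, s}), so extra capacity there cannot help.
New max flow = 4. Increase = 0.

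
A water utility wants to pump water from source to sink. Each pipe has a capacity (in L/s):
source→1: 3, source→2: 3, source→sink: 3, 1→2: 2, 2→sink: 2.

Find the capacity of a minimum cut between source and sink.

5

Max flow = 5 (via 2 augmenting paths).
In the residual at optimum, the set reachable from source is {1, 2, source}.
Cut edges: source→sink (cap 3), 2→sink (cap 2). Sum = 5.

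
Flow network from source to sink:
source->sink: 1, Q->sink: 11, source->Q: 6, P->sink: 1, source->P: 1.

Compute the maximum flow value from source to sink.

Augment source->sink: bottleneck 1. Total 1.
Augment source->P->sink: bottleneck 1. Total 2.
Augment source->Q->sink: bottleneck 6. Total 8.
No augmenting path remains in the residual graph.

8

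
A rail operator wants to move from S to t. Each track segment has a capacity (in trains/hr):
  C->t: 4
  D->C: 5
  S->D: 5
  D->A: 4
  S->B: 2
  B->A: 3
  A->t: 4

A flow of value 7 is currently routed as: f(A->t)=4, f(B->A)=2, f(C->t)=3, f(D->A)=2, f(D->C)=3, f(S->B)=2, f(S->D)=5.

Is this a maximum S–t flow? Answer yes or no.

Yes

Residual reachable from S: {S}; t is not reachable.
Saturated cut: S->B, S->D with total capacity 7 = current flow value. Flow is maximum.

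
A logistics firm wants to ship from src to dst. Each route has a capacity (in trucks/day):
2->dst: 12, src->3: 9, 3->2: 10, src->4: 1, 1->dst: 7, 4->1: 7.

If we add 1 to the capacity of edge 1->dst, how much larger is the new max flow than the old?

Original max flow = 10.
Edge 1->dst does not cross the min cut (source side {src}), so extra capacity there cannot help.
New max flow = 10. Increase = 0.

0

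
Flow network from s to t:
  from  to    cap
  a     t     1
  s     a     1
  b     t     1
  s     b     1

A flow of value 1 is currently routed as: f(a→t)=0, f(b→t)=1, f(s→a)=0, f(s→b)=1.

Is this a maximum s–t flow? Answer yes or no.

Residual path s→a→t has bottleneck 1 > 0.
Pushing 1 along it raises the flow to 2, so the given flow is not maximum.

No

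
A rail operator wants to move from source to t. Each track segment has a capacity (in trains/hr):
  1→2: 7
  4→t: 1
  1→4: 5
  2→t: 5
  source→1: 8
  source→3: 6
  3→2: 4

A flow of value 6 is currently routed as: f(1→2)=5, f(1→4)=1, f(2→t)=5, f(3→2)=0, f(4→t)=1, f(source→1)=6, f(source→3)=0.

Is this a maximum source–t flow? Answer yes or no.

Residual reachable from source: {1, 2, 3, 4, source}; t is not reachable.
Saturated cut: 4→t, 2→t with total capacity 6 = current flow value. Flow is maximum.

Yes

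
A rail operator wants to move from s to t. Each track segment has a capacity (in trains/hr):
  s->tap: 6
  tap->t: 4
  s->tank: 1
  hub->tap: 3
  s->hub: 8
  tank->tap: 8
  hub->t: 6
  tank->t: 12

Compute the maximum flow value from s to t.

Augment s->hub->t: bottleneck 6. Total 6.
Augment s->tank->t: bottleneck 1. Total 7.
Augment s->tap->t: bottleneck 4. Total 11.
No augmenting path remains in the residual graph.

11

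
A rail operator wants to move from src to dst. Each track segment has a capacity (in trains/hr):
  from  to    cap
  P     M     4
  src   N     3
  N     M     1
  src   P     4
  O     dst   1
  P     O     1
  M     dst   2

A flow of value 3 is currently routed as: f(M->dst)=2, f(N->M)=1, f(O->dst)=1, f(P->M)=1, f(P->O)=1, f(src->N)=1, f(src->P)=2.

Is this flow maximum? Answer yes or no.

Residual reachable from src: {M, N, P, src}; dst is not reachable.
Saturated cut: P->O, M->dst with total capacity 3 = current flow value. Flow is maximum.

Yes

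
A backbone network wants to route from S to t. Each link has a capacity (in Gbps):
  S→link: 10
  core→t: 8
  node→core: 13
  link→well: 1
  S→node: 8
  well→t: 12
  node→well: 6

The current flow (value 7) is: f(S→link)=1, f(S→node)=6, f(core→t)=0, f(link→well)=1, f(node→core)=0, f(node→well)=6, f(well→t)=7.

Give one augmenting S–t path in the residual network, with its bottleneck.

S→node→core→t, bottleneck 2

Residual along S→node→core→t: S→node: 2, node→core: 13, core→t: 8.
Bottleneck = min = 2.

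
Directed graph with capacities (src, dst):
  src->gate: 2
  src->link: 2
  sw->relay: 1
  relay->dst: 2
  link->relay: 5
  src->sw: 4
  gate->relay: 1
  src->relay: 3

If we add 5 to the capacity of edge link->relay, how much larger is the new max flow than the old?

0

Original max flow = 2.
Edge link->relay does not cross the min cut (source side {gate, link, relay, src, sw}), so extra capacity there cannot help.
New max flow = 2. Increase = 0.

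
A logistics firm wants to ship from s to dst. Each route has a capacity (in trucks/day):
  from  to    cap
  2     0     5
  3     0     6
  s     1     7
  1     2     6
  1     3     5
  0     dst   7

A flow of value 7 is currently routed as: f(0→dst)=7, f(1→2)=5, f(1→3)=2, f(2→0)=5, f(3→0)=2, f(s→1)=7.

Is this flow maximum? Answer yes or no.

Yes

Residual reachable from s: {s}; dst is not reachable.
Saturated cut: s→1 with total capacity 7 = current flow value. Flow is maximum.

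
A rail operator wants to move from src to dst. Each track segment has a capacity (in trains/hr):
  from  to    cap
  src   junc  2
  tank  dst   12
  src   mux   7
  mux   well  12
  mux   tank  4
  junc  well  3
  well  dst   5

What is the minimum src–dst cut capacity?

Max flow = 9 (via 3 augmenting paths).
In the residual at optimum, the set reachable from src is {src}.
Cut edges: src->junc (cap 2), src->mux (cap 7). Sum = 9.

9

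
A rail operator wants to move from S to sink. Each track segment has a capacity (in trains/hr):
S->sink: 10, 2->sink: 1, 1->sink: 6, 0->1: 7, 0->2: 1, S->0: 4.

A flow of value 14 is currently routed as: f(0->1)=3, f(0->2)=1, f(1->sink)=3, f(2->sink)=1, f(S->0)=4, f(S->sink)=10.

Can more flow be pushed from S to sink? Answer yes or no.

Residual reachable from S: {S}; sink is not reachable.
Saturated cut: S->0, S->sink with total capacity 14 = current flow value. Flow is maximum.

No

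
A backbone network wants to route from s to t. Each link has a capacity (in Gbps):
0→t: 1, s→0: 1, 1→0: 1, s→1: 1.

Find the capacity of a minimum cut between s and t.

Max flow = 1 (via 1 augmenting path).
In the residual at optimum, the set reachable from s is {0, 1, s}.
Cut edges: 0→t (cap 1). Sum = 1.

1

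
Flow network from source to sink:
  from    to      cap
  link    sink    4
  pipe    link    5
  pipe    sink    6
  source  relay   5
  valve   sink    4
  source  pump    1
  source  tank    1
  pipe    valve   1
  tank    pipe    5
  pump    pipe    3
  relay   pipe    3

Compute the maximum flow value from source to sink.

Augment source→relay→pipe→sink: bottleneck 3. Total 3.
Augment source→tank→pipe→sink: bottleneck 1. Total 4.
Augment source→pump→pipe→sink: bottleneck 1. Total 5.
No augmenting path remains in the residual graph.

5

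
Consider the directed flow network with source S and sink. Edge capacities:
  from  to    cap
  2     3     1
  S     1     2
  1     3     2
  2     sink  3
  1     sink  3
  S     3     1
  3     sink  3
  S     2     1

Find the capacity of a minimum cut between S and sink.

4

Max flow = 4 (via 3 augmenting paths).
In the residual at optimum, the set reachable from S is {S}.
Cut edges: S->1 (cap 2), S->2 (cap 1), S->3 (cap 1). Sum = 4.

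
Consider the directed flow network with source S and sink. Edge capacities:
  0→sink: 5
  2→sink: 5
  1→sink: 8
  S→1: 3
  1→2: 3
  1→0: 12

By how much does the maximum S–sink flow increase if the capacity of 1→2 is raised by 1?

Original max flow = 3.
Edge 1→2 does not cross the min cut (source side {S}), so extra capacity there cannot help.
New max flow = 3. Increase = 0.

0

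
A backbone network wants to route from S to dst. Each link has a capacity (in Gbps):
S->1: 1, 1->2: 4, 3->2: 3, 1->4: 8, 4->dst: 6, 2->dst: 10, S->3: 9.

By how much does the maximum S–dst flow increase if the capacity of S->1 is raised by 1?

1

Original max flow = 4.
After raising cap(S->1), augmenting paths through that edge carry 1 more unit.
New max flow = 5. Increase = 1.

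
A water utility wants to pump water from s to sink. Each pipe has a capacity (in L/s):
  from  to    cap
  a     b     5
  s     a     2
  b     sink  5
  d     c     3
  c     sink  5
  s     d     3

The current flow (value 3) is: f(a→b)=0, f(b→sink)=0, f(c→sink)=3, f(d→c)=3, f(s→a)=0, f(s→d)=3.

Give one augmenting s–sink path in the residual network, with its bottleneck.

s→a→b→sink, bottleneck 2

Residual along s→a→b→sink: s→a: 2, a→b: 5, b→sink: 5.
Bottleneck = min = 2.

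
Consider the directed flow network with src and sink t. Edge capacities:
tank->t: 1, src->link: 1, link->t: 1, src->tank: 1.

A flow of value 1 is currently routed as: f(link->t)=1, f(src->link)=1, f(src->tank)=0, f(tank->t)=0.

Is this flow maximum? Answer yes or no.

No

Residual path src->tank->t has bottleneck 1 > 0.
Pushing 1 along it raises the flow to 2, so the given flow is not maximum.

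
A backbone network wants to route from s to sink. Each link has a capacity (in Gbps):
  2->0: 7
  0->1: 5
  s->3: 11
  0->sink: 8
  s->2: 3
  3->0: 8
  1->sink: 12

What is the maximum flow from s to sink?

11

Augment s->2->0->sink: bottleneck 3. Total 3.
Augment s->3->0->sink: bottleneck 5. Total 8.
Augment s->3->0->1->sink: bottleneck 3. Total 11.
No augmenting path remains in the residual graph.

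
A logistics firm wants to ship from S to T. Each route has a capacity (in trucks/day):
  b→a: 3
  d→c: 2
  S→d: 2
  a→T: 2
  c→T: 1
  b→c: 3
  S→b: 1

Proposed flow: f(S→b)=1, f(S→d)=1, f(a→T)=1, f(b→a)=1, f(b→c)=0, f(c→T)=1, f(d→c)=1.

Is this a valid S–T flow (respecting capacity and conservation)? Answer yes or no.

Every edge has 0 ≤ f(e) ≤ cap(e).
At each intermediate node, inflow equals outflow.

Yes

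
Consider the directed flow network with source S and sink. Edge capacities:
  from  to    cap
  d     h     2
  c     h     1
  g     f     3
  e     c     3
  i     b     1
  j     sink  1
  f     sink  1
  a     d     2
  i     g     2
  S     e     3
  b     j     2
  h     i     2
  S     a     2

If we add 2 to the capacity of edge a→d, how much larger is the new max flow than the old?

Original max flow = 2.
Edge a→d does not cross the min cut (source side {S, a, c, d, e, h}), so extra capacity there cannot help.
New max flow = 2. Increase = 0.

0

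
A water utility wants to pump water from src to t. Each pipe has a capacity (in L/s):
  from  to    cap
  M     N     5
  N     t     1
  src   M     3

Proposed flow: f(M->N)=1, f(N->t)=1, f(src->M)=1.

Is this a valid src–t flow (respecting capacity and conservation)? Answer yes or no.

Every edge has 0 ≤ f(e) ≤ cap(e).
At each intermediate node, inflow equals outflow.

Yes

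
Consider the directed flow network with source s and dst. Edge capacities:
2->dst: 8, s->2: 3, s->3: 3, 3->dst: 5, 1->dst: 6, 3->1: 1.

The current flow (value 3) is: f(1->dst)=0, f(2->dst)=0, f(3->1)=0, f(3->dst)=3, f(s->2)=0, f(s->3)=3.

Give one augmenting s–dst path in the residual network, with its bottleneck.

s->2->dst, bottleneck 3

Residual along s->2->dst: s->2: 3, 2->dst: 8.
Bottleneck = min = 3.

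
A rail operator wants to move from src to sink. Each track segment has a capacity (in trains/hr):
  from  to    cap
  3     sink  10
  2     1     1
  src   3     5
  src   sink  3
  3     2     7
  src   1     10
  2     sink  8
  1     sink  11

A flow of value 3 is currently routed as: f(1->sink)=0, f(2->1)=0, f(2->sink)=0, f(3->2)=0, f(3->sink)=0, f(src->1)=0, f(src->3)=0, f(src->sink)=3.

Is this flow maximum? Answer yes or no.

No

Residual path src->3->sink has bottleneck 5 > 0.
Pushing 5 along it raises the flow to 8, so the given flow is not maximum.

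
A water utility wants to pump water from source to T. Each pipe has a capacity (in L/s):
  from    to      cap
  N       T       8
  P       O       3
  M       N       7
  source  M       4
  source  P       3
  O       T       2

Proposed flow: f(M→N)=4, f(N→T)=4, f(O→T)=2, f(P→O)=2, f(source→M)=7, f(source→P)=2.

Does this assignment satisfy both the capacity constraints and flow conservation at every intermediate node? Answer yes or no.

Capacity violated on source→M: flow 7 > capacity 4.

No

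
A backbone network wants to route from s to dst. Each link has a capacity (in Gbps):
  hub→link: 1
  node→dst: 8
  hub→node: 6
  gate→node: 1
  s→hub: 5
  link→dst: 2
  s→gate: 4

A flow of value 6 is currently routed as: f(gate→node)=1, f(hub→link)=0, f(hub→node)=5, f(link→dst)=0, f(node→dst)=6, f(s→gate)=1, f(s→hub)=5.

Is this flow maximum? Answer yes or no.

Residual reachable from s: {gate, s}; dst is not reachable.
Saturated cut: s→hub, gate→node with total capacity 6 = current flow value. Flow is maximum.

Yes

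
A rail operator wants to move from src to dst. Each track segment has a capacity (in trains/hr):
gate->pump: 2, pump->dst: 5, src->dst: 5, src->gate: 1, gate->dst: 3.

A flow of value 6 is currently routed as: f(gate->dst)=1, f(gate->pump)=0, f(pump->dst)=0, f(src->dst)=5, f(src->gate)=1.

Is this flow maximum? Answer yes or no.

Residual reachable from src: {src}; dst is not reachable.
Saturated cut: src->gate, src->dst with total capacity 6 = current flow value. Flow is maximum.

Yes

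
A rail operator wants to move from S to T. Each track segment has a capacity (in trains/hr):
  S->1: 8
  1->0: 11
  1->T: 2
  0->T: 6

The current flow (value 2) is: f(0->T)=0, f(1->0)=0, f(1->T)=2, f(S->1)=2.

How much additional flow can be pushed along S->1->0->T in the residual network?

Residual capacities along the path: S->1: 6, 1->0: 11, 0->T: 6.
Minimum is 6.

6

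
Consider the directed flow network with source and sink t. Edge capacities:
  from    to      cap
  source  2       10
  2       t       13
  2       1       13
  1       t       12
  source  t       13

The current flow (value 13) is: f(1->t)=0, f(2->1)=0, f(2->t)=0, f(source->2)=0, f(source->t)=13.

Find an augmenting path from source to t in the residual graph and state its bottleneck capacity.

source->2->t, bottleneck 10

Residual along source->2->t: source->2: 10, 2->t: 13.
Bottleneck = min = 10.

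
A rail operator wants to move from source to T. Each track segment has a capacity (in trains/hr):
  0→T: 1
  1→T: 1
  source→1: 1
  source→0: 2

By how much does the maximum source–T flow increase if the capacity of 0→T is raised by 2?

Original max flow = 2.
After raising cap(0→T), augmenting paths through that edge carry 1 more unit.
New max flow = 3. Increase = 1.

1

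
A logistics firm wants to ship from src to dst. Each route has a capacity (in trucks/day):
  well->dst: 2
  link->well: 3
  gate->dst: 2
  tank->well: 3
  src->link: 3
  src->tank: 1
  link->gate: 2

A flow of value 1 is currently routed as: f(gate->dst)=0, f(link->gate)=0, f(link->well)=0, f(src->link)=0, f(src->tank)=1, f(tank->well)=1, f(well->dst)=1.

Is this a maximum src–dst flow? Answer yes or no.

No

Residual path src->link->well->dst has bottleneck 1 > 0.
Pushing 1 along it raises the flow to 2, so the given flow is not maximum.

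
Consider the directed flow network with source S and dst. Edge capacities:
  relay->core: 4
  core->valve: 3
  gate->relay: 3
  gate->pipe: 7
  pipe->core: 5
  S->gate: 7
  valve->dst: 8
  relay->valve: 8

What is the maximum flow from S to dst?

6

Augment S->gate->relay->valve->dst: bottleneck 3. Total 3.
Augment S->gate->pipe->core->valve->dst: bottleneck 3. Total 6.
No augmenting path remains in the residual graph.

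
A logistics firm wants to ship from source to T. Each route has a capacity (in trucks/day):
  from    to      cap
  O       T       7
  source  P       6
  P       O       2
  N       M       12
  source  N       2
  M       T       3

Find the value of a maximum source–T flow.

Augment source→P→O→T: bottleneck 2. Total 2.
Augment source→N→M→T: bottleneck 2. Total 4.
No augmenting path remains in the residual graph.

4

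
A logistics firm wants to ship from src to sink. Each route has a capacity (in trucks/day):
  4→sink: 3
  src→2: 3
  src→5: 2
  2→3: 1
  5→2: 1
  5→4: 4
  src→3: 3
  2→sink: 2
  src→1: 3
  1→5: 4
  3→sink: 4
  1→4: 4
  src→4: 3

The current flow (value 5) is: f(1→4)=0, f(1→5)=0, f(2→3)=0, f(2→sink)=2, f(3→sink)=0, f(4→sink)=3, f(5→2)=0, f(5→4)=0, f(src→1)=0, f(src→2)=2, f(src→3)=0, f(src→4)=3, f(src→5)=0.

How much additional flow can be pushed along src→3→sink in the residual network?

Residual capacities along the path: src→3: 3, 3→sink: 4.
Minimum is 3.

3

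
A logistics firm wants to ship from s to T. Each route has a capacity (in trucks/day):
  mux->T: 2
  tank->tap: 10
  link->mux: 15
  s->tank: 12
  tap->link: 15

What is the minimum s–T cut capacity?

2

Max flow = 2 (via 1 augmenting path).
In the residual at optimum, the set reachable from s is {link, mux, s, tank, tap}.
Cut edges: mux->T (cap 2). Sum = 2.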